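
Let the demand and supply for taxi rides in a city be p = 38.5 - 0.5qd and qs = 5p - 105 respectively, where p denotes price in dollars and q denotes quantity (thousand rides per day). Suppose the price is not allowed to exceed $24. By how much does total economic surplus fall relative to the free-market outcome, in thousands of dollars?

Rearranging demand gives qd = 77 - 2p. Without the control the market clears where 77 - 2p = 5p - 105, i.e. p* = 26 and q* = 25.
The ceiling of 24 is below the equilibrium price 26, so it binds.
At p = 24: qd = 77 - 2·24 = 29 and qs = 5·24 - 105 = 15.
Quantity traded falls to 15. At q = 15 the demand price is (77 - 15)/2 = 31 and the supply price is (105 + 15)/5 = 24.
Deadweight loss = ½ · (31 - 24) · (25 - 15) = ½ · 7 · 10 = 35.

35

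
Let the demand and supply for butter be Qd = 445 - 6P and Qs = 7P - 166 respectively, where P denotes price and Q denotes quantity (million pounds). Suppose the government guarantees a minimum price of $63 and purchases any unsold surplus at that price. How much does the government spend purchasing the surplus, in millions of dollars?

Equilibrium: 445 - 6P = 7P - 166, so 611 = 13P and P* = 47, Q* = 163.
Because the floor (63) lies above the market-clearing price, it is binding.
At P = 63: Qd = 445 - 6·63 = 67 and Qs = 7·63 - 166 = 275.
Surplus = Qs - Qd = 208.
Government expenditure = surplus × support price = 208 × 63 = 13104.

13104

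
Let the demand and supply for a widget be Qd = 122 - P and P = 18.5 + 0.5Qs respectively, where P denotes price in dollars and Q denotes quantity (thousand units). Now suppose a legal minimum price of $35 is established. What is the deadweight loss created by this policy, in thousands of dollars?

Rearranging supply gives Qs = 2P - 37. Setting quantity demanded equal to quantity supplied, 122 - P = 2P - 37, gives P* = 53 and Q* = 69.
The floor of 35 is below the equilibrium price 53, so it is not binding; the market clears at P* = 53, Q* = 69.
Since the control does not bind, no trades are prevented and deadweight loss is zero.

0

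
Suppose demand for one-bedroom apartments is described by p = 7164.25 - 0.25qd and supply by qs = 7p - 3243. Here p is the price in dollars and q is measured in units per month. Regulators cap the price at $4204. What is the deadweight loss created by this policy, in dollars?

0

Rearranging demand gives qd = 28657 - 4p. Without the control the market clears where 28657 - 4p = 7p - 3243, i.e. p* = 2900 and q* = 17057.
Since 4204 is above p* = 2900, the ceiling does not bind and the free-market outcome prevails.
Since the control does not bind, no trades are prevented and deadweight loss is zero.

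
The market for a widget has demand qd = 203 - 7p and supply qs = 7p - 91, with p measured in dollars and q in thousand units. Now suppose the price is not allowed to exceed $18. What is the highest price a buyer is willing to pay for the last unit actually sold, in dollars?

Equilibrium: 203 - 7p = 7p - 91, so 294 = 14p and p* = 21, q* = 56.
Since 18 < 21, the ceiling is binding.
At p = 18: qd = 203 - 7·18 = 77 and qs = 7·18 - 91 = 35.
Only 35 units reach the market. On the demand curve, the marginal buyer's willingness to pay at q = 35 is (203 - 35)/7 = 24.

24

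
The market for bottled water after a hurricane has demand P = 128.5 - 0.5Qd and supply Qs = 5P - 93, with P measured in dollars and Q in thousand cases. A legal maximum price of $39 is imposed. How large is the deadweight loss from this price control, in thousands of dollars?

Rearranging demand gives Qd = 257 - 2P. In a free market, 257 - 2P = 5P - 93 gives the equilibrium P* = 50, Q* = 157.
Since 39 < 50, the ceiling is binding.
At P = 39: Qd = 257 - 2·39 = 179 and Qs = 5·39 - 93 = 102.
Quantity traded falls to 102. At Q = 102 the demand price is (257 - 102)/2 = 77.5 and the supply price is (93 + 102)/5 = 39.
Deadweight loss = ½ · (77.5 - 39) · (157 - 102) = ½ · 38.5 · 55 = 1058.75.

1058.75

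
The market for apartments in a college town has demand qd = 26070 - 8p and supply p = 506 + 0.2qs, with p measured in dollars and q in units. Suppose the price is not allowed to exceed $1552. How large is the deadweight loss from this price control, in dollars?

1705860

Rearranging supply gives qs = 5p - 2530. In a free market, 26070 - 8p = 5p - 2530 gives the equilibrium p* = 2200, q* = 8470.
Because the ceiling (1552) lies below the market-clearing price, it is binding.
At p = 1552: qd = 26070 - 8·1552 = 13654 and qs = 5·1552 - 2530 = 5230.
Quantity traded falls to 5230. At q = 5230 the demand price is (26070 - 5230)/8 = 2605 and the supply price is (2530 + 5230)/5 = 1552.
Deadweight loss = ½ · (2605 - 1552) · (8470 - 5230) = ½ · 1053 · 3240 = 1705860.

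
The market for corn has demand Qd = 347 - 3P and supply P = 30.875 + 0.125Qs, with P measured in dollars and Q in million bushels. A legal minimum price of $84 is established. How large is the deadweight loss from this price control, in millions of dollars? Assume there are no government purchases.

Rearranging supply gives Qs = 8P - 247. Equilibrium: 347 - 3P = 8P - 247, so 594 = 11P and P* = 54, Q* = 185.
The floor of 84 is above the equilibrium price 54, so it binds.
At P = 84: Qd = 347 - 3·84 = 95 and Qs = 8·84 - 247 = 425.
Quantity traded falls to 95. At Q = 95 the demand price is (347 - 95)/3 = 84 and the supply price is (247 + 95)/8 = 42.75.
Deadweight loss = ½ · (84 - 42.75) · (185 - 95) = ½ · 41.25 · 90 = 1856.25.

1856.25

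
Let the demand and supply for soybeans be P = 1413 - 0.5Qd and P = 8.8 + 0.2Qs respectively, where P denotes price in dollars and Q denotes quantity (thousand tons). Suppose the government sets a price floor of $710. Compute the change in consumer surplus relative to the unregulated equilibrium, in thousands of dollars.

-511800

Rearranging demand gives Qd = 2826 - 2P; rearranging supply gives Qs = 5P - 44. Equilibrium: 2826 - 2P = 5P - 44, so 2870 = 7P and P* = 410, Q* = 2006.
Since 710 > 410, the floor is binding.
At P = 710: Qd = 2826 - 2·710 = 1406 and Qs = 5·710 - 44 = 3506.
Consumer surplus without the control is ½ · (1413 - 410) · 2006 = 1006009.
With the floor, consumers buy 1406 units at 710, so CS = ½ · (1413 - 710) · 1406 = 494209.
Change in consumer surplus = 494209 - 1006009 = -511800.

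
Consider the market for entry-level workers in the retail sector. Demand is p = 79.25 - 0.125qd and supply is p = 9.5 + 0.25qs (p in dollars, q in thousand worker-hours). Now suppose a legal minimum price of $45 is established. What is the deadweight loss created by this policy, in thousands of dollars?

0

Rearranging demand gives qd = 634 - 8p; rearranging supply gives qs = 4p - 38. Equilibrium: 634 - 8p = 4p - 38, so 672 = 12p and p* = 56, q* = 186.
Since 45 is below p* = 56, the floor does not bind and the free-market outcome prevails.
Since the control does not bind, no trades are prevented and deadweight loss is zero.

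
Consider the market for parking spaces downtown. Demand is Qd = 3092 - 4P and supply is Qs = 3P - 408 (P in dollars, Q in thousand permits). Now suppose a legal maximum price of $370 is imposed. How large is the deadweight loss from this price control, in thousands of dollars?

44362.5

In a free market, 3092 - 4P = 3P - 408 gives the equilibrium P* = 500, Q* = 1092.
Since 370 < 500, the ceiling is binding.
At P = 370: Qd = 3092 - 4·370 = 1612 and Qs = 3·370 - 408 = 702.
Quantity traded falls to 702. At Q = 702 the demand price is (3092 - 702)/4 = 597.5 and the supply price is (408 + 702)/3 = 370.
Deadweight loss = ½ · (597.5 - 370) · (1092 - 702) = ½ · 227.5 · 390 = 44362.5.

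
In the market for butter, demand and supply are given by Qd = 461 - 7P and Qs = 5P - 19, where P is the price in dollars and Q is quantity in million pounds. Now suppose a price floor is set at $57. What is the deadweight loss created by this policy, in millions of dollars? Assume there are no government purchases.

2427.6

Without the control the market clears where 461 - 7P = 5P - 19, i.e. P* = 40 and Q* = 181.
The floor of 57 is above the equilibrium price 40, so it binds.
At P = 57: Qd = 461 - 7·57 = 62 and Qs = 5·57 - 19 = 266.
Quantity traded falls to 62. At Q = 62 the demand price is (461 - 62)/7 = 57 and the supply price is (19 + 62)/5 = 16.2.
Deadweight loss = ½ · (57 - 16.2) · (181 - 62) = ½ · 40.8 · 119 = 2427.6.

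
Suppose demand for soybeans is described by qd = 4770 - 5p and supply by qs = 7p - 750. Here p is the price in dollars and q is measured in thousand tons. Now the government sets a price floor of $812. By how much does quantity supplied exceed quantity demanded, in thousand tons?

4224

In a free market, 4770 - 5p = 7p - 750 gives the equilibrium p* = 460, q* = 2470.
The floor of 812 is above the equilibrium price 460, so it binds.
At p = 812: qd = 4770 - 5·812 = 710 and qs = 7·812 - 750 = 4934.
Surplus = qs - qd = 4934 - 710 = 4224.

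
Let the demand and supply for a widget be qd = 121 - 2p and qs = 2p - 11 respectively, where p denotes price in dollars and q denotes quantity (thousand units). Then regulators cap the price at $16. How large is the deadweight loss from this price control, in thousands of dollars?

578

Equilibrium: 121 - 2p = 2p - 11, so 132 = 4p and p* = 33, q* = 55.
The ceiling of 16 is below the equilibrium price 33, so it binds.
At p = 16: qd = 121 - 2·16 = 89 and qs = 2·16 - 11 = 21.
Quantity traded falls to 21. At q = 21 the demand price is (121 - 21)/2 = 50 and the supply price is (11 + 21)/2 = 16.
Deadweight loss = ½ · (50 - 16) · (55 - 21) = ½ · 34 · 34 = 578.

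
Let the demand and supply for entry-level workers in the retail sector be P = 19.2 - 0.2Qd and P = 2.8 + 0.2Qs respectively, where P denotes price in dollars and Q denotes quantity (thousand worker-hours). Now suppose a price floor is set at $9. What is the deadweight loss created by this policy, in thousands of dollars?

Rearranging demand gives Qd = 96 - 5P; rearranging supply gives Qs = 5P - 14. Without the control the market clears where 96 - 5P = 5P - 14, i.e. P* = 11 and Q* = 41.
The floor of 9 is below the equilibrium price 11, so it is not binding; the market clears at P* = 11, Q* = 41.
Since the control does not bind, no trades are prevented and deadweight loss is zero.

0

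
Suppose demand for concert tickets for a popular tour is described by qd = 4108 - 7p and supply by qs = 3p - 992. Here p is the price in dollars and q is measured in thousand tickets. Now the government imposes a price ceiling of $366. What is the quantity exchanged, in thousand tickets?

106

Setting quantity demanded equal to quantity supplied, 4108 - 7p = 3p - 992, gives p* = 510 and q* = 538.
Since 366 < 510, the ceiling is binding.
At p = 366: qd = 4108 - 7·366 = 1546 and qs = 3·366 - 992 = 106.
The quantity actually transacted is the short side, supply: 106.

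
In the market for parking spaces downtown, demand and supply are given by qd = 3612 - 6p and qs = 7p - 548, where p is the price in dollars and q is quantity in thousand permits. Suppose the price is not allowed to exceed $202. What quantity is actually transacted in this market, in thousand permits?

866

Without the control the market clears where 3612 - 6p = 7p - 548, i.e. p* = 320 and q* = 1692.
Because the ceiling (202) lies below the market-clearing price, it is binding.
At p = 202: qd = 3612 - 6·202 = 2400 and qs = 7·202 - 548 = 866.
The quantity actually transacted is the short side, supply: 866.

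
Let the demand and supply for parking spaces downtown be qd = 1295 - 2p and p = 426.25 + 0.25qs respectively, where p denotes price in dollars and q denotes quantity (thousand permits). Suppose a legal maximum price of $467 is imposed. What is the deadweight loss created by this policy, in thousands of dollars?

Rearranging supply gives qs = 4p - 1705. Setting quantity demanded equal to quantity supplied, 1295 - 2p = 4p - 1705, gives p* = 500 and q* = 295.
Since 467 < 500, the ceiling is binding.
At p = 467: qd = 1295 - 2·467 = 361 and qs = 4·467 - 1705 = 163.
Quantity traded falls to 163. At q = 163 the demand price is (1295 - 163)/2 = 566 and the supply price is (1705 + 163)/4 = 467.
Deadweight loss = ½ · (566 - 467) · (295 - 163) = ½ · 99 · 132 = 6534.

6534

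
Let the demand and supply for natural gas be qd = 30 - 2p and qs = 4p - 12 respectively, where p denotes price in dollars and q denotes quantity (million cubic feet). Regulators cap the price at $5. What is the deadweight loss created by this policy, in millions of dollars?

In a free market, 30 - 2p = 4p - 12 gives the equilibrium p* = 7, q* = 16.
The ceiling of 5 is below the equilibrium price 7, so it binds.
At p = 5: qd = 30 - 2·5 = 20 and qs = 4·5 - 12 = 8.
Quantity traded falls to 8. At q = 8 the demand price is (30 - 8)/2 = 11 and the supply price is (12 + 8)/4 = 5.
Deadweight loss = ½ · (11 - 5) · (16 - 8) = ½ · 6 · 8 = 24.

24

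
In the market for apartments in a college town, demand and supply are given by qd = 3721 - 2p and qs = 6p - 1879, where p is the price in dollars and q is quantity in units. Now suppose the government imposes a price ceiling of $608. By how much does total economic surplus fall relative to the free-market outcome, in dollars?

101568

Without the control the market clears where 3721 - 2p = 6p - 1879, i.e. p* = 700 and q* = 2321.
Because the ceiling (608) lies below the market-clearing price, it is binding.
At p = 608: qd = 3721 - 2·608 = 2505 and qs = 6·608 - 1879 = 1769.
Quantity traded falls to 1769. At q = 1769 the demand price is (3721 - 1769)/2 = 976 and the supply price is (1879 + 1769)/6 = 608.
Deadweight loss = ½ · (976 - 608) · (2321 - 1769) = ½ · 368 · 552 = 101568.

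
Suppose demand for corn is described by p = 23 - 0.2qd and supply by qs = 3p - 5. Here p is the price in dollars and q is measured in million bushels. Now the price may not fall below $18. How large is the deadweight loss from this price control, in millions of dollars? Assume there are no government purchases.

Rearranging demand gives qd = 115 - 5p. Without the control the market clears where 115 - 5p = 3p - 5, i.e. p* = 15 and q* = 40.
Since 18 > 15, the floor is binding.
At p = 18: qd = 115 - 5·18 = 25 and qs = 3·18 - 5 = 49.
Quantity traded falls to 25. At q = 25 the demand price is (115 - 25)/5 = 18 and the supply price is (5 + 25)/3 = 10.
Deadweight loss = ½ · (18 - 10) · (40 - 25) = ½ · 8 · 15 = 60.

60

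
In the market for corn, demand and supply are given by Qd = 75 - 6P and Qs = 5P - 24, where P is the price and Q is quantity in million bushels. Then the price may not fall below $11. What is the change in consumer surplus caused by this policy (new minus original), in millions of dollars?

-30

Equilibrium: 75 - 6P = 5P - 24, so 99 = 11P and P* = 9, Q* = 21.
Since 11 > 9, the floor is binding.
At P = 11: Qd = 75 - 6·11 = 9 and Qs = 5·11 - 24 = 31.
Consumer surplus without the control is ½ · (12.5 - 9) · 21 = 36.75.
With the floor, consumers buy 9 units at 11, so CS = ½ · (12.5 - 11) · 9 = 6.75.
Change in consumer surplus = 6.75 - 36.75 = -30.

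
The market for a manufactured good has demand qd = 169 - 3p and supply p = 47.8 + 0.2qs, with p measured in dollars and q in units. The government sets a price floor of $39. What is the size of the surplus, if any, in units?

Rearranging supply gives qs = 5p - 239. Setting quantity demanded equal to quantity supplied, 169 - 3p = 5p - 239, gives p* = 51 and q* = 16.
Since 39 is below p* = 51, the floor does not bind and the free-market outcome prevails.
Since the control does not bind, there is no surplus.

0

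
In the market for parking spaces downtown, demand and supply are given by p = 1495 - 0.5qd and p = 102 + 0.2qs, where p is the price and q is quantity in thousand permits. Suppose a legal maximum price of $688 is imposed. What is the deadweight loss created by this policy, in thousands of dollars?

0

Rearranging demand gives qd = 2990 - 2p; rearranging supply gives qs = 5p - 510. In a free market, 2990 - 2p = 5p - 510 gives the equilibrium p* = 500, q* = 1990.
Since 688 is above p* = 500, the ceiling does not bind and the free-market outcome prevails.
Since the control does not bind, no trades are prevented and deadweight loss is zero.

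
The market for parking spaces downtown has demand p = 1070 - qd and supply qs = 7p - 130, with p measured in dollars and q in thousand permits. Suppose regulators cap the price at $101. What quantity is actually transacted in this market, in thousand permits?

Rearranging demand gives qd = 1070 - p. In a free market, 1070 - p = 7p - 130 gives the equilibrium p* = 150, q* = 920.
The ceiling of 101 is below the equilibrium price 150, so it binds.
At p = 101: qd = 1070 - 101 = 969 and qs = 7·101 - 130 = 577.
The quantity actually transacted is the short side, supply: 577.

577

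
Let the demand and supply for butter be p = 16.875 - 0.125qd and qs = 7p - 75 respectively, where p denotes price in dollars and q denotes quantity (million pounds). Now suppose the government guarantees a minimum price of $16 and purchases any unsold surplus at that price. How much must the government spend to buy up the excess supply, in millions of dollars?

Rearranging demand gives qd = 135 - 8p. Without the control the market clears where 135 - 8p = 7p - 75, i.e. p* = 14 and q* = 23.
Because the floor (16) lies above the market-clearing price, it is binding.
At p = 16: qd = 135 - 8·16 = 7 and qs = 7·16 - 75 = 37.
Surplus = qs - qd = 30.
Government expenditure = surplus × support price = 30 × 16 = 480.

480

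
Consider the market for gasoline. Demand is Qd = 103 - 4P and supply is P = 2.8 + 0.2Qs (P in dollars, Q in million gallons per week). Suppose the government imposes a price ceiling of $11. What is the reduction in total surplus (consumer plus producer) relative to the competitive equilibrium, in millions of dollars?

22.5

Rearranging supply gives Qs = 5P - 14. Without the control the market clears where 103 - 4P = 5P - 14, i.e. P* = 13 and Q* = 51.
Since 11 < 13, the ceiling is binding.
At P = 11: Qd = 103 - 4·11 = 59 and Qs = 5·11 - 14 = 41.
Quantity traded falls to 41. At Q = 41 the demand price is (103 - 41)/4 = 15.5 and the supply price is (14 + 41)/5 = 11.
Deadweight loss = ½ · (15.5 - 11) · (51 - 41) = ½ · 4.5 · 10 = 22.5.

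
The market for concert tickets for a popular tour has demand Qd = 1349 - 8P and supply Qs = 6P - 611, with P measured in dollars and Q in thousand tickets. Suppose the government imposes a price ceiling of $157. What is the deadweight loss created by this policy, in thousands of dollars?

0

Without the control the market clears where 1349 - 8P = 6P - 611, i.e. P* = 140 and Q* = 229.
Since 157 is above P* = 140, the ceiling does not bind and the free-market outcome prevails.
Since the control does not bind, no trades are prevented and deadweight loss is zero.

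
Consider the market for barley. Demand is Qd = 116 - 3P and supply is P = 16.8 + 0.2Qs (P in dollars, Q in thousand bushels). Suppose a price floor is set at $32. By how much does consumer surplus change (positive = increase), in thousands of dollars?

-213.5

Rearranging supply gives Qs = 5P - 84. Without the control the market clears where 116 - 3P = 5P - 84, i.e. P* = 25 and Q* = 41.
Because the floor (32) lies above the market-clearing price, it is binding.
At P = 32: Qd = 116 - 3·32 = 20 and Qs = 5·32 - 84 = 76.
Consumer surplus without the control is ½ · (116/3 - 25) · 41 = 1681/6.
With the floor, consumers buy 20 units at 32, so CS = ½ · (116/3 - 32) · 20 = 200/3.
Change in consumer surplus = 200/3 - 1681/6 = -213.5.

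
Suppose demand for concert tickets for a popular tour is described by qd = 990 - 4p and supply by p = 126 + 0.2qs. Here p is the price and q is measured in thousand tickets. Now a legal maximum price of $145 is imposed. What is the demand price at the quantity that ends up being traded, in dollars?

223.75

Rearranging supply gives qs = 5p - 630. Equilibrium: 990 - 4p = 5p - 630, so 1620 = 9p and p* = 180, q* = 270.
The ceiling of 145 is below the equilibrium price 180, so it binds.
At p = 145: qd = 990 - 4·145 = 410 and qs = 5·145 - 630 = 95.
Only 95 units reach the market. On the demand curve, the marginal buyer's willingness to pay at q = 95 is (990 - 95)/4 = 223.75.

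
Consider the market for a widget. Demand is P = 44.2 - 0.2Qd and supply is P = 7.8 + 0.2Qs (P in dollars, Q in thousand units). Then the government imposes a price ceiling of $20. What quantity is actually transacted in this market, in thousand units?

61

Rearranging demand gives Qd = 221 - 5P; rearranging supply gives Qs = 5P - 39. Equilibrium: 221 - 5P = 5P - 39, so 260 = 10P and P* = 26, Q* = 91.
The ceiling of 20 is below the equilibrium price 26, so it binds.
At P = 20: Qd = 221 - 5·20 = 121 and Qs = 5·20 - 39 = 61.
The quantity actually transacted is the short side, supply: 61.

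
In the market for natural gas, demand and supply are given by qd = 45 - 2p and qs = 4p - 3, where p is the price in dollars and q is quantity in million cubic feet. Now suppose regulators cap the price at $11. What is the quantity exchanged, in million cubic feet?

29

Equilibrium: 45 - 2p = 4p - 3, so 48 = 6p and p* = 8, q* = 29.
The ceiling of 11 is above the equilibrium price 8, so it is not binding; the market clears at p* = 8, q* = 29.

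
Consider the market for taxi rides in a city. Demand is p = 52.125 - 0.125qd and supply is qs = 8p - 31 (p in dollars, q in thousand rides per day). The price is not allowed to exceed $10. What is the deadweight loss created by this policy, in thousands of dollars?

2592

Rearranging demand gives qd = 417 - 8p. Equilibrium: 417 - 8p = 8p - 31, so 448 = 16p and p* = 28, q* = 193.
The ceiling of 10 is below the equilibrium price 28, so it binds.
At p = 10: qd = 417 - 8·10 = 337 and qs = 8·10 - 31 = 49.
Quantity traded falls to 49. At q = 49 the demand price is (417 - 49)/8 = 46 and the supply price is (31 + 49)/8 = 10.
Deadweight loss = ½ · (46 - 10) · (193 - 49) = ½ · 36 · 144 = 2592.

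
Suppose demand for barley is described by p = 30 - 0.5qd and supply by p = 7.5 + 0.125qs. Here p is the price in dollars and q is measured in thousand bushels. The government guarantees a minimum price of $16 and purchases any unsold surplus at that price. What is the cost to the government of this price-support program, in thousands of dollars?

Rearranging demand gives qd = 60 - 2p; rearranging supply gives qs = 8p - 60. Setting quantity demanded equal to quantity supplied, 60 - 2p = 8p - 60, gives p* = 12 and q* = 36.
Because the floor (16) lies above the market-clearing price, it is binding.
At p = 16: qd = 60 - 2·16 = 28 and qs = 8·16 - 60 = 68.
Surplus = qs - qd = 40.
Government expenditure = surplus × support price = 40 × 16 = 640.

640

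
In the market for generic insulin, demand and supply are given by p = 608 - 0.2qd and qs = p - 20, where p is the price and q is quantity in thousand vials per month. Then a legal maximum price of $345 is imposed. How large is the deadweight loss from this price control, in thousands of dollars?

Rearranging demand gives qd = 3040 - 5p. In a free market, 3040 - 5p = p - 20 gives the equilibrium p* = 510, q* = 490.
Because the ceiling (345) lies below the market-clearing price, it is binding.
At p = 345: qd = 3040 - 5·345 = 1315 and qs = 345 - 20 = 325.
Quantity traded falls to 325. At q = 325 the demand price is (3040 - 325)/5 = 543 and the supply price is 20 + 325 = 345.
Deadweight loss = ½ · (543 - 345) · (490 - 325) = ½ · 198 · 165 = 16335.

16335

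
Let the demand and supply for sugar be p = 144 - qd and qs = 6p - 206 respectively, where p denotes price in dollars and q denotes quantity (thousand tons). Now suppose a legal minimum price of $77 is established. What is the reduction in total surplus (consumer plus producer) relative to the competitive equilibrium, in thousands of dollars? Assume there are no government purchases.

425.25

Rearranging demand gives qd = 144 - p. Without the control the market clears where 144 - p = 6p - 206, i.e. p* = 50 and q* = 94.
Because the floor (77) lies above the market-clearing price, it is binding.
At p = 77: qd = 144 - 77 = 67 and qs = 6·77 - 206 = 256.
Quantity traded falls to 67. At q = 67 the demand price is 144 - 67 = 77 and the supply price is (206 + 67)/6 = 45.5.
Deadweight loss = ½ · (77 - 45.5) · (94 - 67) = ½ · 31.5 · 27 = 425.25.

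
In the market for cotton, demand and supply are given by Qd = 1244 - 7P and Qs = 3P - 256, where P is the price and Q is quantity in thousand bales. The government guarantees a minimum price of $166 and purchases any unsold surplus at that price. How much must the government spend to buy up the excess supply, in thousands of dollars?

26560

Without the control the market clears where 1244 - 7P = 3P - 256, i.e. P* = 150 and Q* = 194.
Because the floor (166) lies above the market-clearing price, it is binding.
At P = 166: Qd = 1244 - 7·166 = 82 and Qs = 3·166 - 256 = 242.
Surplus = Qs - Qd = 160.
Government expenditure = surplus × support price = 160 × 166 = 26560.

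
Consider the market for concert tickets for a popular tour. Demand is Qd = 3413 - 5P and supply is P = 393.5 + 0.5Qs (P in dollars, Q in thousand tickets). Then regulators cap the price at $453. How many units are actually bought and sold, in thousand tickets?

Rearranging supply gives Qs = 2P - 787. In a free market, 3413 - 5P = 2P - 787 gives the equilibrium P* = 600, Q* = 413.
The ceiling of 453 is below the equilibrium price 600, so it binds.
At P = 453: Qd = 3413 - 5·453 = 1148 and Qs = 2·453 - 787 = 119.
The quantity actually transacted is the short side, supply: 119.

119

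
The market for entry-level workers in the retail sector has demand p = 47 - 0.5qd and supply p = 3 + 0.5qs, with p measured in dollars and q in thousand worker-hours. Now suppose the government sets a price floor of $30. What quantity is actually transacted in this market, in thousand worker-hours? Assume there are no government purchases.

34

Rearranging demand gives qd = 94 - 2p; rearranging supply gives qs = 2p - 6. Equilibrium: 94 - 2p = 2p - 6, so 100 = 4p and p* = 25, q* = 44.
The floor of 30 is above the equilibrium price 25, so it binds.
At p = 30: qd = 94 - 2·30 = 34 and qs = 2·30 - 6 = 54.
The quantity actually transacted is the short side, demand: 34.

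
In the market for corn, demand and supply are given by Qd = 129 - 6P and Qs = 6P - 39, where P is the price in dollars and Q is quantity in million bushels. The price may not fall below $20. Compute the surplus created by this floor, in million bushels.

72

Without the control the market clears where 129 - 6P = 6P - 39, i.e. P* = 14 and Q* = 45.
Since 20 > 14, the floor is binding.
At P = 20: Qd = 129 - 6·20 = 9 and Qs = 6·20 - 39 = 81.
Surplus = Qs - Qd = 81 - 9 = 72.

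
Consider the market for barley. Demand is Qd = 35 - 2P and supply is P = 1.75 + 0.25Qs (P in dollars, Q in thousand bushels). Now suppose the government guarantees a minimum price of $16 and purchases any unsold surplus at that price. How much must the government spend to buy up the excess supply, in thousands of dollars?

Rearranging supply gives Qs = 4P - 7. In a free market, 35 - 2P = 4P - 7 gives the equilibrium P* = 7, Q* = 21.
Since 16 > 7, the floor is binding.
At P = 16: Qd = 35 - 2·16 = 3 and Qs = 4·16 - 7 = 57.
Surplus = Qs - Qd = 54.
Government expenditure = surplus × support price = 54 × 16 = 864.

864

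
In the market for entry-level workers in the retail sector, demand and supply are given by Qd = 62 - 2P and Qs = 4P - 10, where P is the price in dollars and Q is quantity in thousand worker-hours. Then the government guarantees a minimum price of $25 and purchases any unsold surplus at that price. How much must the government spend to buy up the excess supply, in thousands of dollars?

Without the control the market clears where 62 - 2P = 4P - 10, i.e. P* = 12 and Q* = 38.
Because the floor (25) lies above the market-clearing price, it is binding.
At P = 25: Qd = 62 - 2·25 = 12 and Qs = 4·25 - 10 = 90.
Surplus = Qs - Qd = 78.
Government expenditure = surplus × support price = 78 × 25 = 1950.

1950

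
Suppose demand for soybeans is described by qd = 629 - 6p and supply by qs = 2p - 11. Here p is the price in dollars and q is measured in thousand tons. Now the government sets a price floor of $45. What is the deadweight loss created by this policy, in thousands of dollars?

0

Equilibrium: 629 - 6p = 2p - 11, so 640 = 8p and p* = 80, q* = 149.
The floor of 45 is below the equilibrium price 80, so it is not binding; the market clears at p* = 80, q* = 149.
Since the control does not bind, no trades are prevented and deadweight loss is zero.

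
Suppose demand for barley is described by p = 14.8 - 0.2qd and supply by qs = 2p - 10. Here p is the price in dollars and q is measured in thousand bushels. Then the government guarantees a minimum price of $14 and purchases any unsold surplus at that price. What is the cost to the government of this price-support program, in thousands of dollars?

196

Rearranging demand gives qd = 74 - 5p. Setting quantity demanded equal to quantity supplied, 74 - 5p = 2p - 10, gives p* = 12 and q* = 14.
The floor of 14 is above the equilibrium price 12, so it binds.
At p = 14: qd = 74 - 5·14 = 4 and qs = 2·14 - 10 = 18.
Surplus = qs - qd = 14.
Government expenditure = surplus × support price = 14 × 14 = 196.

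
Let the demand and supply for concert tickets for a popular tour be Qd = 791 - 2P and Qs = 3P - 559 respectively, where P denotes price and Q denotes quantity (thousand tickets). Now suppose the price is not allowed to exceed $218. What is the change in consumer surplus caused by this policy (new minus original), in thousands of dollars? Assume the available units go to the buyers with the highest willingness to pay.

Setting quantity demanded equal to quantity supplied, 791 - 2P = 3P - 559, gives P* = 270 and Q* = 251.
Since 218 < 270, the ceiling is binding.
At P = 218: Qd = 791 - 2·218 = 355 and Qs = 3·218 - 559 = 95.
Consumer surplus without the control is ½ · (395.5 - 270) · 251 = 15750.25.
With the ceiling, 95 units are sold at 218 (assume they go to the highest-value buyers). The demand price at Q = 95 is 348, so CS = ½ · [(395.5 - 218) + (348 - 218)] · 95 = 14606.25.
Change in consumer surplus = 14606.25 - 15750.25 = -1144.

-1144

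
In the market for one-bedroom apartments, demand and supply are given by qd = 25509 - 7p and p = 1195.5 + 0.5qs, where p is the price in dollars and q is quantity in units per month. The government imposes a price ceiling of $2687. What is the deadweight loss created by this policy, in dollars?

219303

Rearranging supply gives qs = 2p - 2391. Without the control the market clears where 25509 - 7p = 2p - 2391, i.e. p* = 3100 and q* = 3809.
Since 2687 < 3100, the ceiling is binding.
At p = 2687: qd = 25509 - 7·2687 = 6700 and qs = 2·2687 - 2391 = 2983.
Quantity traded falls to 2983. At q = 2983 the demand price is (25509 - 2983)/7 = 3218 and the supply price is (2391 + 2983)/2 = 2687.
Deadweight loss = ½ · (3218 - 2687) · (3809 - 2983) = ½ · 531 · 826 = 219303.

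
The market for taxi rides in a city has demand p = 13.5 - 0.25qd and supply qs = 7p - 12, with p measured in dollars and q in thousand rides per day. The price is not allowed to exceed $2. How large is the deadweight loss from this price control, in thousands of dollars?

154

Rearranging demand gives qd = 54 - 4p. In a free market, 54 - 4p = 7p - 12 gives the equilibrium p* = 6, q* = 30.
Because the ceiling (2) lies below the market-clearing price, it is binding.
At p = 2: qd = 54 - 4·2 = 46 and qs = 7·2 - 12 = 2.
Quantity traded falls to 2. At q = 2 the demand price is (54 - 2)/4 = 13 and the supply price is (12 + 2)/7 = 2.
Deadweight loss = ½ · (13 - 2) · (30 - 2) = ½ · 11 · 28 = 154.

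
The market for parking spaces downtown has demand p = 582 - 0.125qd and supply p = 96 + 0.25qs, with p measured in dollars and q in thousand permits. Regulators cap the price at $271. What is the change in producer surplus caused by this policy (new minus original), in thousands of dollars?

Rearranging demand gives qd = 4656 - 8p; rearranging supply gives qs = 4p - 384. Equilibrium: 4656 - 8p = 4p - 384, so 5040 = 12p and p* = 420, q* = 1296.
The ceiling of 271 is below the equilibrium price 420, so it binds.
At p = 271: qd = 4656 - 8·271 = 2488 and qs = 4·271 - 384 = 700.
Producer surplus without the control is ½ · (420 - 96) · 1296 = 209952.
With the ceiling, producers sell 700 units at 271, so PS = ½ · (271 - 96) · 700 = 61250.
Change in producer surplus = 61250 - 209952 = -148702.

-148702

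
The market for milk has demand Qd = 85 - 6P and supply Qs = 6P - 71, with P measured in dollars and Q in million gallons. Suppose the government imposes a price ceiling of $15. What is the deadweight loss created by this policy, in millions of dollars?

Without the control the market clears where 85 - 6P = 6P - 71, i.e. P* = 13 and Q* = 7.
Since 15 is above P* = 13, the ceiling does not bind and the free-market outcome prevails.
Since the control does not bind, no trades are prevented and deadweight loss is zero.

0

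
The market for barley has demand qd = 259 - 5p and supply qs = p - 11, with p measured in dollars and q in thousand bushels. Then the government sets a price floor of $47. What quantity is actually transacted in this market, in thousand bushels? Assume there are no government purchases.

24

In a free market, 259 - 5p = p - 11 gives the equilibrium p* = 45, q* = 34.
Since 47 > 45, the floor is binding.
At p = 47: qd = 259 - 5·47 = 24 and qs = 47 - 11 = 36.
The quantity actually transacted is the short side, demand: 24.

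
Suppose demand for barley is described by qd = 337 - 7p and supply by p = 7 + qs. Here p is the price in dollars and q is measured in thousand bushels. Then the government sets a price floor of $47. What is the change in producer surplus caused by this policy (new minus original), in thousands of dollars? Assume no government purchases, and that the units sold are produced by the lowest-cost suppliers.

Rearranging supply gives qs = p - 7. Setting quantity demanded equal to quantity supplied, 337 - 7p = p - 7, gives p* = 43 and q* = 36.
Since 47 > 43, the floor is binding.
At p = 47: qd = 337 - 7·47 = 8 and qs = 47 - 7 = 40.
Producer surplus without the control is ½ · (43 - 7) · 36 = 648.
With the floor, 8 units are sold at 47. The supply price at q = 8 is 15, so PS = ½ · [(47 - 7) + (47 - 15)] · 8 = 288.
Change in producer surplus = 288 - 648 = -360.

-360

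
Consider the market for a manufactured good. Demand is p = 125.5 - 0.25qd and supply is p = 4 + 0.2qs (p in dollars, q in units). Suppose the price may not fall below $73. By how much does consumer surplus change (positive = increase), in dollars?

-3600

Rearranging demand gives qd = 502 - 4p; rearranging supply gives qs = 5p - 20. In a free market, 502 - 4p = 5p - 20 gives the equilibrium p* = 58, q* = 270.
Because the floor (73) lies above the market-clearing price, it is binding.
At p = 73: qd = 502 - 4·73 = 210 and qs = 5·73 - 20 = 345.
Consumer surplus without the control is ½ · (125.5 - 58) · 270 = 9112.5.
With the floor, consumers buy 210 units at 73, so CS = ½ · (125.5 - 73) · 210 = 5512.5.
Change in consumer surplus = 5512.5 - 9112.5 = -3600.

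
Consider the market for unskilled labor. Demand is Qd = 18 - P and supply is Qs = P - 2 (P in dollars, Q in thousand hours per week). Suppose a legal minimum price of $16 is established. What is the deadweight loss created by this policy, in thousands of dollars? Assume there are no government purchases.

Setting quantity demanded equal to quantity supplied, 18 - P = P - 2, gives P* = 10 and Q* = 8.
The floor of 16 is above the equilibrium price 10, so it binds.
At P = 16: Qd = 18 - 16 = 2 and Qs = 16 - 2 = 14.
Quantity traded falls to 2. At Q = 2 the demand price is 18 - 2 = 16 and the supply price is 2 + 2 = 4.
Deadweight loss = ½ · (16 - 4) · (8 - 2) = ½ · 12 · 6 = 36.

36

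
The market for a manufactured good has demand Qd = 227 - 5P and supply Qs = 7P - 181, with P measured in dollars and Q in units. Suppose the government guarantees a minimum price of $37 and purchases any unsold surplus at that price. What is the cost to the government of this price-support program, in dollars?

1332

Without the control the market clears where 227 - 5P = 7P - 181, i.e. P* = 34 and Q* = 57.
Since 37 > 34, the floor is binding.
At P = 37: Qd = 227 - 5·37 = 42 and Qs = 7·37 - 181 = 78.
Surplus = Qs - Qd = 36.
Government expenditure = surplus × support price = 36 × 37 = 1332.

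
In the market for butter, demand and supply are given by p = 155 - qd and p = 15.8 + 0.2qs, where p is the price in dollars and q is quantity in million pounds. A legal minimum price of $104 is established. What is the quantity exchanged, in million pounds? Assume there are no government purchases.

Rearranging demand gives qd = 155 - p; rearranging supply gives qs = 5p - 79. In a free market, 155 - p = 5p - 79 gives the equilibrium p* = 39, q* = 116.
Since 104 > 39, the floor is binding.
At p = 104: qd = 155 - 104 = 51 and qs = 5·104 - 79 = 441.
The quantity actually transacted is the short side, demand: 51.

51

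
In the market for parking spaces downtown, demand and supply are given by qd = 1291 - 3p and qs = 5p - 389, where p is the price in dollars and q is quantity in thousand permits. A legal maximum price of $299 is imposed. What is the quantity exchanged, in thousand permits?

661

Equilibrium: 1291 - 3p = 5p - 389, so 1680 = 8p and p* = 210, q* = 661.
Since 299 is above p* = 210, the ceiling does not bind and the free-market outcome prevails.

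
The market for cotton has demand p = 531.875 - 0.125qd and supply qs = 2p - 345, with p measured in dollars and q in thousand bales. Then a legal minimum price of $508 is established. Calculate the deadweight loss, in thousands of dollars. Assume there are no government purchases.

46080

Rearranging demand gives qd = 4255 - 8p. Equilibrium: 4255 - 8p = 2p - 345, so 4600 = 10p and p* = 460, q* = 575.
The floor of 508 is above the equilibrium price 460, so it binds.
At p = 508: qd = 4255 - 8·508 = 191 and qs = 2·508 - 345 = 671.
Quantity traded falls to 191. At q = 191 the demand price is (4255 - 191)/8 = 508 and the supply price is (345 + 191)/2 = 268.
Deadweight loss = ½ · (508 - 268) · (575 - 191) = ½ · 240 · 384 = 46080.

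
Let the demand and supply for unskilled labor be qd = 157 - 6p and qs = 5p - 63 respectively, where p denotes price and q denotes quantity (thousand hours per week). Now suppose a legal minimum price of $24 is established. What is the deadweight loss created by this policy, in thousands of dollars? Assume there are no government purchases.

105.6

In a free market, 157 - 6p = 5p - 63 gives the equilibrium p* = 20, q* = 37.
Because the floor (24) lies above the market-clearing price, it is binding.
At p = 24: qd = 157 - 6·24 = 13 and qs = 5·24 - 63 = 57.
Quantity traded falls to 13. At q = 13 the demand price is (157 - 13)/6 = 24 and the supply price is (63 + 13)/5 = 15.2.
Deadweight loss = ½ · (24 - 15.2) · (37 - 13) = ½ · 8.8 · 24 = 105.6.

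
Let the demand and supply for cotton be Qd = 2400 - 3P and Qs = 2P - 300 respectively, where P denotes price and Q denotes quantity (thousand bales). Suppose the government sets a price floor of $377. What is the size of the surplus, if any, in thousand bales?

0

Setting quantity demanded equal to quantity supplied, 2400 - 3P = 2P - 300, gives P* = 540 and Q* = 780.
Since 377 is below P* = 540, the floor does not bind and the free-market outcome prevails.
Since the control does not bind, there is no surplus.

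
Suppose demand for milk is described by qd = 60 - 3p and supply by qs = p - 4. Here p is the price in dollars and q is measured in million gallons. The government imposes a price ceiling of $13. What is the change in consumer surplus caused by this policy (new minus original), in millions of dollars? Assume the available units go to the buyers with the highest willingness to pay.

25.5

Equilibrium: 60 - 3p = p - 4, so 64 = 4p and p* = 16, q* = 12.
Because the ceiling (13) lies below the market-clearing price, it is binding.
At p = 13: qd = 60 - 3·13 = 21 and qs = 13 - 4 = 9.
Consumer surplus without the control is ½ · (20 - 16) · 12 = 24.
With the ceiling, 9 units are sold at 13 (assume they go to the highest-value buyers). The demand price at q = 9 is 17, so CS = ½ · [(20 - 13) + (17 - 13)] · 9 = 49.5.
Change in consumer surplus = 49.5 - 24 = 25.5.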